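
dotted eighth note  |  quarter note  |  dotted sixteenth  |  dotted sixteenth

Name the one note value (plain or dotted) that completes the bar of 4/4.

dotted quarter note

The bar of 4/4 = 32 thirty-second notes.
In thirty-second notes: dotted eighth note = 6; quarter note = 8; dotted sixteenth = 3; dotted sixteenth = 3.
Adding: 6 + 8 + 3 + 3 = 20.
Remaining: 32 − 20 = 12 thirty-second notes, which is a dotted quarter note.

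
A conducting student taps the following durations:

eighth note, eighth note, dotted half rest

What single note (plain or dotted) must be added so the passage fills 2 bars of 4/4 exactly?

whole note

2 bars of 4/4 = 16 eighth notes.
Each duration in eighth notes: eighth note = 1; eighth note = 1; dotted half rest = 6.
Total: 1 + 1 + 6 = 8.
Remaining: 16 − 8 = 8 eighth notes, which is a whole note.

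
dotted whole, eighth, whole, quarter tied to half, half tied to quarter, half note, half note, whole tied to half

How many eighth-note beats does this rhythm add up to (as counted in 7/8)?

One eighth-note beat = 2 sixteenth notes.
Convert each value to sixteenth notes: dotted whole = 24; eighth = 2; whole = 16; quarter tied to half (quarter + half) = 12; half tied to quarter (half + quarter) = 12; half note = 8; half note = 8; whole tied to half (whole + half) = 24.
Total: 24 + 2 + 16 + 12 + 12 + 8 + 8 + 24 = 106.
106 ÷ 2 = 53 beats.

53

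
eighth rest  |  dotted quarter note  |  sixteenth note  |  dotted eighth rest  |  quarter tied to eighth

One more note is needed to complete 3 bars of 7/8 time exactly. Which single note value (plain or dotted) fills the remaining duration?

3 bars of 7/8 = 42 sixteenth notes.
In sixteenth notes: eighth rest = 2; dotted quarter note = 6; sixteenth note = 1; dotted eighth rest = 3; quarter tied to eighth (quarter + eighth) = 6.
Altogether 2 + 6 + 1 + 3 + 6 = 18.
Remaining: 42 − 18 = 24 sixteenth notes, which is a dotted whole note.

dotted whole note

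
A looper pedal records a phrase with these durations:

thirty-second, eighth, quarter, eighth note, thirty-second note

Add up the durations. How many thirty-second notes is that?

Convert each value to thirty-second notes: thirty-second = 1; eighth = 4; quarter = 8; eighth note = 4; thirty-second note = 1.
Sum: 1 + 4 + 8 + 4 + 1 = 18 thirty-second notes.

18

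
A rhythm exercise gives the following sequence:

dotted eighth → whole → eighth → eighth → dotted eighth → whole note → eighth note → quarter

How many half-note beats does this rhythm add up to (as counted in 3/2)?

One half-note beat = 8 sixteenth notes.
Express everything in sixteenth notes: dotted eighth = 3; whole = 16; eighth = 2; eighth = 2; dotted eighth = 3; whole note = 16; eighth note = 2; quarter = 4.
Total: 3 + 16 + 2 + 2 + 3 + 16 + 2 + 4 = 48.
48 ÷ 8 = 6 beats.

6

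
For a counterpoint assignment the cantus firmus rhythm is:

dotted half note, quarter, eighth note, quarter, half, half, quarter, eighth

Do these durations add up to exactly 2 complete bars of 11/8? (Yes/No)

Yes

One bar of 11/8 = 11 eighth notes, so 2 bars = 22.
Express everything in eighth notes: dotted half note = 6; quarter = 2; eighth note = 1; quarter = 2; half = 4; half = 4; quarter = 2; eighth = 1.
Altogether 6 + 2 + 1 + 2 + 4 + 4 + 2 + 1 = 22.
22 equals 22, so the answer is Yes.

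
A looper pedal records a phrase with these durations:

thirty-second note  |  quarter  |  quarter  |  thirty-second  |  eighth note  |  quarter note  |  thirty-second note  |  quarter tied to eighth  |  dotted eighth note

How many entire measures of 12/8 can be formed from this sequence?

One bar of 12/8 = 48 thirty-second notes.
In thirty-second notes: thirty-second note = 1; quarter = 8; quarter = 8; thirty-second = 1; eighth note = 4; quarter note = 8; thirty-second note = 1; quarter tied to eighth (quarter + eighth) = 12; dotted eighth note = 6.
Adding: 1 + 8 + 8 + 1 + 4 + 8 + 1 + 12 + 6 = 49.
49 ÷ 48 = 1 complete bar with 1 left over.

1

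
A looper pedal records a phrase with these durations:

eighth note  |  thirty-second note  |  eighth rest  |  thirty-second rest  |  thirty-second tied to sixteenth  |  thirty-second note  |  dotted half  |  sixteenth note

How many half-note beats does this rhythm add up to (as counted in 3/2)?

2.5

One half-note beat = 16 thirty-second notes.
Working in thirty-second notes: eighth note = 4; thirty-second note = 1; eighth rest = 4; thirty-second rest = 1; thirty-second tied to sixteenth (thirty-second + sixteenth) = 3; thirty-second note = 1; dotted half = 24; sixteenth note = 2.
Total: 4 + 1 + 4 + 1 + 3 + 1 + 24 + 2 = 40.
40 ÷ 16 = 2.5 beats.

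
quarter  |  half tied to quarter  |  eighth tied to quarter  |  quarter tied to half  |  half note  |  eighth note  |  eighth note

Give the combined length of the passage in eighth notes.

23

Express everything in eighth notes: quarter = 2; half tied to quarter (half + quarter) = 6; eighth tied to quarter (eighth + quarter) = 3; quarter tied to half (quarter + half) = 6; half note = 4; eighth note = 1; eighth note = 1.
Altogether 2 + 6 + 3 + 6 + 4 + 1 + 1 = 23 eighth notes.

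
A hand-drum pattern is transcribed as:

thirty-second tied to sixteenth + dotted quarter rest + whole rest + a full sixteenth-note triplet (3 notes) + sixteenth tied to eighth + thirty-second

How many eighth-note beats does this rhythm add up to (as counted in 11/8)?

One eighth-note beat = 4 thirty-second notes.
Express everything in thirty-second notes: thirty-second tied to sixteenth (thirty-second + sixteenth) = 3; dotted quarter rest = 12; whole rest = 32; a full sixteenth-note triplet (3 notes) (three triplet sixteenths span one eighth) = 4; sixteenth tied to eighth (sixteenth + eighth) = 6; thirty-second = 1.
Adding: 3 + 12 + 32 + 4 + 6 + 1 = 58.
58 ÷ 4 = 14.5 beats.

14.5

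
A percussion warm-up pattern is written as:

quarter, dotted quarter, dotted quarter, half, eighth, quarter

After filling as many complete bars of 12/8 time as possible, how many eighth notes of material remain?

3

One bar of 12/8 = 12 eighth notes.
In eighth notes: quarter = 2; dotted quarter = 3; dotted quarter = 3; half = 4; eighth = 1; quarter = 2.
Sum: 2 + 3 + 3 + 4 + 1 + 2 = 15.
15 ÷ 12 = 1 complete bar with 3 eighth notes remaining.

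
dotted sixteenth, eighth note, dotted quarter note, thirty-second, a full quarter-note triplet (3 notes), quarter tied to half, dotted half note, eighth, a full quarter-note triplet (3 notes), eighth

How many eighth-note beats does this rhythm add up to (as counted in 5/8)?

One eighth-note beat = 4 thirty-second notes.
Working in thirty-second notes: dotted sixteenth = 3; eighth note = 4; dotted quarter note = 12; thirty-second = 1; a full quarter-note triplet (3 notes) (three triplet quarters span one half) = 16; quarter tied to half (quarter + half) = 24; dotted half note = 24; eighth = 4; a full quarter-note triplet (3 notes) (three triplet quarters span one half) = 16; eighth = 4.
Adding: 3 + 4 + 12 + 1 + 16 + 24 + 24 + 4 + 16 + 4 = 108.
108 ÷ 4 = 27 beats.

27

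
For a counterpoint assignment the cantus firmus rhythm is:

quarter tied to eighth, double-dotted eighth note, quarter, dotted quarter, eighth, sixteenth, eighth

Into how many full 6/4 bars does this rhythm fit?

1

One bar of 6/4 = 48 thirty-second notes.
Each duration in thirty-second notes: quarter tied to eighth (quarter + eighth) = 12; double-dotted eighth note = 7; quarter = 8; dotted quarter = 12; eighth = 4; sixteenth = 2; eighth = 4.
Adding: 12 + 7 + 8 + 12 + 4 + 2 + 4 = 49.
49 ÷ 48 = 1 complete bar with 1 left over.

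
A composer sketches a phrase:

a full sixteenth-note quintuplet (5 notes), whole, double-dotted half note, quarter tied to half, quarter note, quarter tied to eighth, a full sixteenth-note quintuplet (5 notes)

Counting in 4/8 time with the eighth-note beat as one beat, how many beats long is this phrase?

One eighth-note beat = 2 sixteenth notes.
Each duration in sixteenth notes: a full sixteenth-note quintuplet (5 notes) (five quintuplet sixteenths span one quarter) = 4; whole = 16; double-dotted half note = 14; quarter tied to half (quarter + half) = 12; quarter note = 4; quarter tied to eighth (quarter + eighth) = 6; a full sixteenth-note quintuplet (5 notes) (five quintuplet sixteenths span one quarter) = 4.
Altogether 4 + 16 + 14 + 12 + 4 + 6 + 4 = 60.
60 ÷ 2 = 30 beats.

30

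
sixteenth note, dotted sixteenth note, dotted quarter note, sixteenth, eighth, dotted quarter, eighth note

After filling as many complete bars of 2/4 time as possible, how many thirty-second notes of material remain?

One bar of 2/4 = 16 thirty-second notes.
Convert each value to thirty-second notes: sixteenth note = 2; dotted sixteenth note = 3; dotted quarter note = 12; sixteenth = 2; eighth = 4; dotted quarter = 12; eighth note = 4.
Adding: 2 + 3 + 12 + 2 + 4 + 12 + 4 = 39.
39 ÷ 16 = 2 complete bars with 7 thirty-second notes remaining.

7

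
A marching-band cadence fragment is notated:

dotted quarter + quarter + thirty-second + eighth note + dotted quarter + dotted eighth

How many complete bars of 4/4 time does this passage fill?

1

One bar of 4/4 = 32 thirty-second notes.
Each duration in thirty-second notes: dotted quarter = 12; quarter = 8; thirty-second = 1; eighth note = 4; dotted quarter = 12; dotted eighth = 6.
Total: 12 + 8 + 1 + 4 + 12 + 6 = 43.
43 ÷ 32 = 1 complete bar with 11 left over.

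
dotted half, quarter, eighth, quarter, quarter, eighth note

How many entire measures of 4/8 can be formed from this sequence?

One bar of 4/8 = 4 eighth notes.
Express everything in eighth notes: dotted half = 6; quarter = 2; eighth = 1; quarter = 2; quarter = 2; eighth note = 1.
Sum: 6 + 2 + 1 + 2 + 2 + 1 = 14.
14 ÷ 4 = 3 complete bars with 2 left over.

3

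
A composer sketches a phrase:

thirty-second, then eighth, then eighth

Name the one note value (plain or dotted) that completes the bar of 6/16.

dotted sixteenth note

The bar of 6/16 = 12 thirty-second notes.
Express everything in thirty-second notes: thirty-second = 1; eighth = 4; eighth = 4.
Sum: 1 + 4 + 4 = 9.
Remaining: 12 − 9 = 3 thirty-second notes, which is a dotted sixteenth note.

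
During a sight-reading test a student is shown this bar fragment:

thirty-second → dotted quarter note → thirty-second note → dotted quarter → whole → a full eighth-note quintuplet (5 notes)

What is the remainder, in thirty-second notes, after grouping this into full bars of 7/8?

18

One bar of 7/8 = 28 thirty-second notes.
Convert each value to thirty-second notes: thirty-second = 1; dotted quarter note = 12; thirty-second note = 1; dotted quarter = 12; whole = 32; a full eighth-note quintuplet (5 notes) (five quintuplet eighths span one half) = 16.
Sum: 1 + 12 + 1 + 12 + 32 + 16 = 74.
74 ÷ 28 = 2 complete bars with 18 thirty-second notes remaining.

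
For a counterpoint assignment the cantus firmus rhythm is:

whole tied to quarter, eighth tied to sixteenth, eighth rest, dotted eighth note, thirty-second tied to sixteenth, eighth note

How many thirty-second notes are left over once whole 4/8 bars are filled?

15

One bar of 4/8 = 16 thirty-second notes.
Each duration in thirty-second notes: whole tied to quarter (whole + quarter) = 40; eighth tied to sixteenth (eighth + sixteenth) = 6; eighth rest = 4; dotted eighth note = 6; thirty-second tied to sixteenth (thirty-second + sixteenth) = 3; eighth note = 4.
Total: 40 + 6 + 4 + 6 + 3 + 4 = 63.
63 ÷ 16 = 3 complete bars with 15 thirty-second notes remaining.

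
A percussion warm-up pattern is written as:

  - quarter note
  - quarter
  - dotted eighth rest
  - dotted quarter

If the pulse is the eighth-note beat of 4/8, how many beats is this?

One eighth-note beat = 2 sixteenth notes.
In sixteenth notes: quarter note = 4; quarter = 4; dotted eighth rest = 3; dotted quarter = 6.
Total: 4 + 4 + 3 + 6 = 17.
17 ÷ 2 = 8.5 beats.

8.5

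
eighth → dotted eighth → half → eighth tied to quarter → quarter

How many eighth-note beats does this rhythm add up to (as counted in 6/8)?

11.5

One eighth-note beat = 2 sixteenth notes.
Working in sixteenth notes: eighth = 2; dotted eighth = 3; half = 8; eighth tied to quarter (eighth + quarter) = 6; quarter = 4.
Total: 2 + 3 + 8 + 6 + 4 = 23.
23 ÷ 2 = 11.5 beats.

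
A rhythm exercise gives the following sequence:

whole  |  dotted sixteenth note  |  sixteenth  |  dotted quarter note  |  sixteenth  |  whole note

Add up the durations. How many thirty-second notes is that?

In thirty-second notes: whole = 32; dotted sixteenth note = 3; sixteenth = 2; dotted quarter note = 12; sixteenth = 2; whole note = 32.
Total: 32 + 3 + 2 + 12 + 2 + 32 = 83 thirty-second notes.

83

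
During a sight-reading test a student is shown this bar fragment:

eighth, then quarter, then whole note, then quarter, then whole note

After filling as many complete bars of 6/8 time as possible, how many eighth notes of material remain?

3

One bar of 6/8 = 6 eighth notes.
Convert each value to eighth notes: eighth = 1; quarter = 2; whole note = 8; quarter = 2; whole note = 8.
Total: 1 + 2 + 8 + 2 + 8 = 21.
21 ÷ 6 = 3 complete bars with 3 eighth notes remaining.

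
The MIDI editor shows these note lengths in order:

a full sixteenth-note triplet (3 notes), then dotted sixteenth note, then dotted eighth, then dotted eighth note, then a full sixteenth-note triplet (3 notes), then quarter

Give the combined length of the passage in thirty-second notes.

31

Express everything in thirty-second notes: a full sixteenth-note triplet (3 notes) (three triplet sixteenths span one eighth) = 4; dotted sixteenth note = 3; dotted eighth = 6; dotted eighth note = 6; a full sixteenth-note triplet (3 notes) (three triplet sixteenths span one eighth) = 4; quarter = 8.
Sum: 4 + 3 + 6 + 6 + 4 + 8 = 31 thirty-second notes.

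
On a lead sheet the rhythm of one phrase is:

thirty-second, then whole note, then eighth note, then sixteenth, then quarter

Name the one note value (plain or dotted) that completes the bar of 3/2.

The bar of 3/2 = 48 thirty-second notes.
Each duration in thirty-second notes: thirty-second = 1; whole note = 32; eighth note = 4; sixteenth = 2; quarter = 8.
Total: 1 + 32 + 4 + 2 + 8 = 47.
Remaining: 48 − 47 = 1 thirty-second note, which is a thirty-second note.

thirty-second note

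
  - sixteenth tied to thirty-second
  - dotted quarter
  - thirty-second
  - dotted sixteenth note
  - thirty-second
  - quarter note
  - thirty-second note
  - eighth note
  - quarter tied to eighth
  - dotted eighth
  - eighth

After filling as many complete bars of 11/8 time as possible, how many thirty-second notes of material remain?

One bar of 11/8 = 44 thirty-second notes.
Working in thirty-second notes: sixteenth tied to thirty-second (sixteenth + thirty-second) = 3; dotted quarter = 12; thirty-second = 1; dotted sixteenth note = 3; thirty-second = 1; quarter note = 8; thirty-second note = 1; eighth note = 4; quarter tied to eighth (quarter + eighth) = 12; dotted eighth = 6; eighth = 4.
Total: 3 + 12 + 1 + 3 + 1 + 8 + 1 + 4 + 12 + 6 + 4 = 55.
55 ÷ 44 = 1 complete bar with 11 thirty-second notes remaining.

11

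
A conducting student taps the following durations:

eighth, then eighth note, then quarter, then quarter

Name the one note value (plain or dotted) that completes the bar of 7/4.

The bar of 7/4 = 14 eighth notes.
In eighth notes: eighth = 1; eighth note = 1; quarter = 2; quarter = 2.
Adding: 1 + 1 + 2 + 2 = 6.
Remaining: 14 − 6 = 8 eighth notes, which is a whole note.

whole note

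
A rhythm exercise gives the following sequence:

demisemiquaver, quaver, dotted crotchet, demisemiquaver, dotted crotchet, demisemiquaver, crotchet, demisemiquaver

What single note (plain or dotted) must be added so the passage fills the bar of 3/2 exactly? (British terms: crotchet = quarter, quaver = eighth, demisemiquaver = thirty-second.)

quarter note

The bar of 3/2 = 48 thirty-second notes.
Working in thirty-second notes: demisemiquaver = 1; quaver = 4; dotted crotchet = 12; demisemiquaver = 1; dotted crotchet = 12; demisemiquaver = 1; crotchet = 8; demisemiquaver = 1.
Total: 1 + 4 + 12 + 1 + 12 + 1 + 8 + 1 = 40.
Remaining: 48 − 40 = 8 thirty-second notes, which is a quarter note.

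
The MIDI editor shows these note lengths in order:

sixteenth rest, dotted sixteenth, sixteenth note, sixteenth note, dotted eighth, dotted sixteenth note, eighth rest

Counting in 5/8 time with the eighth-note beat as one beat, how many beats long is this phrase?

One eighth-note beat = 4 thirty-second notes.
Working in thirty-second notes: sixteenth rest = 2; dotted sixteenth = 3; sixteenth note = 2; sixteenth note = 2; dotted eighth = 6; dotted sixteenth note = 3; eighth rest = 4.
Sum: 2 + 3 + 2 + 2 + 6 + 3 + 4 = 22.
22 ÷ 4 = 5.5 beats.

5.5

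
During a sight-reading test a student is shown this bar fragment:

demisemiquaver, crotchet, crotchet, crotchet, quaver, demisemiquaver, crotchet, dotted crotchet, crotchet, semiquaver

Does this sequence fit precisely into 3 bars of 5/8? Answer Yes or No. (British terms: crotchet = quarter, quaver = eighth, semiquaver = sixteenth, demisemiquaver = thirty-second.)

Yes

One bar of 5/8 = 20 thirty-second notes, so 3 bars = 60.
Each duration in thirty-second notes: demisemiquaver = 1; crotchet = 8; crotchet = 8; crotchet = 8; quaver = 4; demisemiquaver = 1; crotchet = 8; dotted crotchet = 12; crotchet = 8; semiquaver = 2.
Sum: 1 + 8 + 8 + 8 + 4 + 1 + 8 + 12 + 8 + 2 = 60.
60 equals 60, so the answer is Yes.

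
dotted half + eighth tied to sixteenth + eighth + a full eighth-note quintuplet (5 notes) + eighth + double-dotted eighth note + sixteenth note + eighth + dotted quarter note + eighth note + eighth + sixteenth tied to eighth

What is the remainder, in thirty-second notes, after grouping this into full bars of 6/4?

45

One bar of 6/4 = 48 thirty-second notes.
Each duration in thirty-second notes: dotted half = 24; eighth tied to sixteenth (eighth + sixteenth) = 6; eighth = 4; a full eighth-note quintuplet (5 notes) (five quintuplet eighths span one half) = 16; eighth = 4; double-dotted eighth note = 7; sixteenth note = 2; eighth = 4; dotted quarter note = 12; eighth note = 4; eighth = 4; sixteenth tied to eighth (sixteenth + eighth) = 6.
Altogether 24 + 6 + 4 + 16 + 4 + 7 + 2 + 4 + 12 + 4 + 4 + 6 = 93.
93 ÷ 48 = 1 complete bar with 45 thirty-second notes remaining.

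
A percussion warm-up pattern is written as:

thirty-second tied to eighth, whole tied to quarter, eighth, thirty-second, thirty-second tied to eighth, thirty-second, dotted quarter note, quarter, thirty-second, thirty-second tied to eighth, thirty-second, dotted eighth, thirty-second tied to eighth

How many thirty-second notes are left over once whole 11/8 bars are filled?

6

One bar of 11/8 = 44 thirty-second notes.
Convert each value to thirty-second notes: thirty-second tied to eighth (thirty-second + eighth) = 5; whole tied to quarter (whole + quarter) = 40; eighth = 4; thirty-second = 1; thirty-second tied to eighth (thirty-second + eighth) = 5; thirty-second = 1; dotted quarter note = 12; quarter = 8; thirty-second = 1; thirty-second tied to eighth (thirty-second + eighth) = 5; thirty-second = 1; dotted eighth = 6; thirty-second tied to eighth (thirty-second + eighth) = 5.
Altogether 5 + 40 + 4 + 1 + 5 + 1 + 12 + 8 + 1 + 5 + 1 + 6 + 5 = 94.
94 ÷ 44 = 2 complete bars with 6 thirty-second notes remaining.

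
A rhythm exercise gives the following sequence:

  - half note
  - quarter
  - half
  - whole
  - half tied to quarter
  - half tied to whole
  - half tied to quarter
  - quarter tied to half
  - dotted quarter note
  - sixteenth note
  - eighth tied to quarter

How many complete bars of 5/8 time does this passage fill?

One bar of 5/8 = 10 sixteenth notes.
In sixteenth notes: half note = 8; quarter = 4; half = 8; whole = 16; half tied to quarter (half + quarter) = 12; half tied to whole (half + whole) = 24; half tied to quarter (half + quarter) = 12; quarter tied to half (quarter + half) = 12; dotted quarter note = 6; sixteenth note = 1; eighth tied to quarter (eighth + quarter) = 6.
Adding: 8 + 4 + 8 + 16 + 12 + 24 + 12 + 12 + 6 + 1 + 6 = 109.
109 ÷ 10 = 10 complete bars with 9 left over.

10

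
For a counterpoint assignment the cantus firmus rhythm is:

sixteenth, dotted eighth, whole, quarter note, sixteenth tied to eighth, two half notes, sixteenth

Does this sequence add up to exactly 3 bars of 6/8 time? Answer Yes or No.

One bar of 6/8 = 12 sixteenth notes, so 3 bars = 36.
Each duration in sixteenth notes: sixteenth = 1; dotted eighth = 3; whole = 16; quarter note = 4; sixteenth tied to eighth (sixteenth + eighth) = 3; half note = 8; half note = 8; sixteenth = 1.
Sum: 1 + 3 + 16 + 4 + 3 + 8 + 8 + 1 = 44.
44 exceeds 36, so the answer is No.

No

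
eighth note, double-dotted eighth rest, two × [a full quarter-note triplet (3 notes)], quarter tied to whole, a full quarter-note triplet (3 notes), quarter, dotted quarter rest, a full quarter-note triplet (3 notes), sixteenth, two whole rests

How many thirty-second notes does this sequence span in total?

Each duration in thirty-second notes: eighth note = 4; double-dotted eighth rest = 7; a full quarter-note triplet (3 notes) (three triplet quarters span one half) = 16; a full quarter-note triplet (3 notes) (three triplet quarters span one half) = 16; quarter tied to whole (quarter + whole) = 40; a full quarter-note triplet (3 notes) (three triplet quarters span one half) = 16; quarter = 8; dotted quarter rest = 12; a full quarter-note triplet (3 notes) (three triplet quarters span one half) = 16; sixteenth = 2; whole rest = 32; whole rest = 32.
Total: 4 + 7 + 16 + 16 + 40 + 16 + 8 + 12 + 16 + 2 + 32 + 32 = 201 thirty-second notes.

201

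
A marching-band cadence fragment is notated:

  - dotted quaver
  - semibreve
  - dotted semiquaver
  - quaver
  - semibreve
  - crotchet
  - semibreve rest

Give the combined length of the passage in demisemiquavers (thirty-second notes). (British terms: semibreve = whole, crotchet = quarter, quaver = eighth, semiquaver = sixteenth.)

117

Each duration in thirty-second notes: dotted quaver = 6; semibreve = 32; dotted semiquaver = 3; quaver = 4; semibreve = 32; crotchet = 8; semibreve rest = 32.
Total: 6 + 32 + 3 + 4 + 32 + 8 + 32 = 117 thirty-second notes.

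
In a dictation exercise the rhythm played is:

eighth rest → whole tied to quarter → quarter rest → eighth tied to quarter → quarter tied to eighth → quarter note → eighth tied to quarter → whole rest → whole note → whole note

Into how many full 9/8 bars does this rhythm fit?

One bar of 9/8 = 9 eighth notes.
Each duration in eighth notes: eighth rest = 1; whole tied to quarter (whole + quarter) = 10; quarter rest = 2; eighth tied to quarter (eighth + quarter) = 3; quarter tied to eighth (quarter + eighth) = 3; quarter note = 2; eighth tied to quarter (eighth + quarter) = 3; whole rest = 8; whole note = 8; whole note = 8.
Total: 1 + 10 + 2 + 3 + 3 + 2 + 3 + 8 + 8 + 8 = 48.
48 ÷ 9 = 5 complete bars with 3 left over.

5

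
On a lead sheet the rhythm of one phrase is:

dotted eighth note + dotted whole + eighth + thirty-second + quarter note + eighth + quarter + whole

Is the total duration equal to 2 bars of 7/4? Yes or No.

One bar of 7/4 = 56 thirty-second notes, so 2 bars = 112.
Each duration in thirty-second notes: dotted eighth note = 6; dotted whole = 48; eighth = 4; thirty-second = 1; quarter note = 8; eighth = 4; quarter = 8; whole = 32.
Sum: 6 + 48 + 4 + 1 + 8 + 4 + 8 + 32 = 111.
111 falls short of 112, so the answer is No.

No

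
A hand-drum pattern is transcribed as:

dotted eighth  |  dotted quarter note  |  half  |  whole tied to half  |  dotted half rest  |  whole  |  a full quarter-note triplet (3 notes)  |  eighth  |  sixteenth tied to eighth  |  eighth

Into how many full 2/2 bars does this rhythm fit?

5

One bar of 2/2 = 16 sixteenth notes.
Convert each value to sixteenth notes: dotted eighth = 3; dotted quarter note = 6; half = 8; whole tied to half (whole + half) = 24; dotted half rest = 12; whole = 16; a full quarter-note triplet (3 notes) (three triplet quarters span one half) = 8; eighth = 2; sixteenth tied to eighth (sixteenth + eighth) = 3; eighth = 2.
Total: 3 + 6 + 8 + 24 + 12 + 16 + 8 + 2 + 3 + 2 = 84.
84 ÷ 16 = 5 complete bars with 4 left over.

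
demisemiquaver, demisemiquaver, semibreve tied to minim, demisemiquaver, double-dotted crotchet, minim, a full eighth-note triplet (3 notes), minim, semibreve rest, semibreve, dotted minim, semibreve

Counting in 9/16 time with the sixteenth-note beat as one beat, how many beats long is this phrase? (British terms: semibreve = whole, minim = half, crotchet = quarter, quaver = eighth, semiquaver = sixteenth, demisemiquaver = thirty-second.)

One sixteenth-note beat = 2 thirty-second notes.
Convert each value to thirty-second notes: demisemiquaver = 1; demisemiquaver = 1; semibreve tied to minim (semibreve + minim) = 48; demisemiquaver = 1; double-dotted crotchet = 14; minim = 16; a full eighth-note triplet (3 notes) (three triplet eighths span one quarter) = 8; minim = 16; semibreve rest = 32; semibreve = 32; dotted minim = 24; semibreve = 32.
Total: 1 + 1 + 48 + 1 + 14 + 16 + 8 + 16 + 32 + 32 + 24 + 32 = 225.
225 ÷ 2 = 112.5 beats.

112.5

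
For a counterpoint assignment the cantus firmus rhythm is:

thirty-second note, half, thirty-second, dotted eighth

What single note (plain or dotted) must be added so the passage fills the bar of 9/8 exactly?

The bar of 9/8 = 36 thirty-second notes.
In thirty-second notes: thirty-second note = 1; half = 16; thirty-second = 1; dotted eighth = 6.
Adding: 1 + 16 + 1 + 6 = 24.
Remaining: 36 − 24 = 12 thirty-second notes, which is a dotted quarter note.

dotted quarter note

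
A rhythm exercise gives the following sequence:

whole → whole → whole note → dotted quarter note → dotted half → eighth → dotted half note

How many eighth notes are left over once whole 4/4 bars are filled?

0

One bar of 4/4 = 8 eighth notes.
Each duration in eighth notes: whole = 8; whole = 8; whole note = 8; dotted quarter note = 3; dotted half = 6; eighth = 1; dotted half note = 6.
Adding: 8 + 8 + 8 + 3 + 6 + 1 + 6 = 40.
40 ÷ 8 = 5 complete bars with 0 eighth notes remaining.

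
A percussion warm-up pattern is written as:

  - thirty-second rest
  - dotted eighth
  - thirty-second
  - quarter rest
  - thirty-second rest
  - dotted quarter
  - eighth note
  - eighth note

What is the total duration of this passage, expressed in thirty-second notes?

Each duration in thirty-second notes: thirty-second rest = 1; dotted eighth = 6; thirty-second = 1; quarter rest = 8; thirty-second rest = 1; dotted quarter = 12; eighth note = 4; eighth note = 4.
Adding: 1 + 6 + 1 + 8 + 1 + 12 + 4 + 4 = 37 thirty-second notes.

37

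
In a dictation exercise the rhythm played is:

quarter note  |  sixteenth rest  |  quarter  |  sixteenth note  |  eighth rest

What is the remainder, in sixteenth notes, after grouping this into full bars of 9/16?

3

One bar of 9/16 = 9 sixteenth notes.
Convert each value to sixteenth notes: quarter note = 4; sixteenth rest = 1; quarter = 4; sixteenth note = 1; eighth rest = 2.
Adding: 4 + 1 + 4 + 1 + 2 = 12.
12 ÷ 9 = 1 complete bar with 3 sixteenth notes remaining.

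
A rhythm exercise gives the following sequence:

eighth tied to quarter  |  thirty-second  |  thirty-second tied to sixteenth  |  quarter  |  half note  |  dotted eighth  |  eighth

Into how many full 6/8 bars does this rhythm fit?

2

One bar of 6/8 = 24 thirty-second notes.
Each duration in thirty-second notes: eighth tied to quarter (eighth + quarter) = 12; thirty-second = 1; thirty-second tied to sixteenth (thirty-second + sixteenth) = 3; quarter = 8; half note = 16; dotted eighth = 6; eighth = 4.
Adding: 12 + 1 + 3 + 8 + 16 + 6 + 4 = 50.
50 ÷ 24 = 2 complete bars with 2 left over.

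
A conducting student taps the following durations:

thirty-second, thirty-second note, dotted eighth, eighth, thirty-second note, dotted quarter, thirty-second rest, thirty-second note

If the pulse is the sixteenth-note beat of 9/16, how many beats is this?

13.5

One sixteenth-note beat = 2 thirty-second notes.
Express everything in thirty-second notes: thirty-second = 1; thirty-second note = 1; dotted eighth = 6; eighth = 4; thirty-second note = 1; dotted quarter = 12; thirty-second rest = 1; thirty-second note = 1.
Altogether 1 + 1 + 6 + 4 + 1 + 12 + 1 + 1 = 27.
27 ÷ 2 = 13.5 beats.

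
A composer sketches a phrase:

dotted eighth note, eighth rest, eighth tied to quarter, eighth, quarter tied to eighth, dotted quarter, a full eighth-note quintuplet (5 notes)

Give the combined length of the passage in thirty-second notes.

66

Working in thirty-second notes: dotted eighth note = 6; eighth rest = 4; eighth tied to quarter (eighth + quarter) = 12; eighth = 4; quarter tied to eighth (quarter + eighth) = 12; dotted quarter = 12; a full eighth-note quintuplet (5 notes) (five quintuplet eighths span one half) = 16.
Sum: 6 + 4 + 12 + 4 + 12 + 12 + 16 = 66 thirty-second notes.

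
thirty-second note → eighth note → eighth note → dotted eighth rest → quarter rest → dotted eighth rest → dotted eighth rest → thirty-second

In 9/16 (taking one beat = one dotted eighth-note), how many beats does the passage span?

One dotted eighth-note beat = 6 thirty-second notes.
Working in thirty-second notes: thirty-second note = 1; eighth note = 4; eighth note = 4; dotted eighth rest = 6; quarter rest = 8; dotted eighth rest = 6; dotted eighth rest = 6; thirty-second = 1.
Adding: 1 + 4 + 4 + 6 + 8 + 6 + 6 + 1 = 36.
36 ÷ 6 = 6 beats.

6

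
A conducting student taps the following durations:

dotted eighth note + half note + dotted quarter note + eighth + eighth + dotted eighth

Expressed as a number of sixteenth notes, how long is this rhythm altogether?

24

Convert each value to sixteenth notes: dotted eighth note = 3; half note = 8; dotted quarter note = 6; eighth = 2; eighth = 2; dotted eighth = 3.
Total: 3 + 8 + 6 + 2 + 2 + 3 = 24 sixteenth notes.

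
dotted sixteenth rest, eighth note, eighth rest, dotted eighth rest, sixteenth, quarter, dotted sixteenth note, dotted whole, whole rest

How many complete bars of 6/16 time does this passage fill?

One bar of 6/16 = 12 thirty-second notes.
Convert each value to thirty-second notes: dotted sixteenth rest = 3; eighth note = 4; eighth rest = 4; dotted eighth rest = 6; sixteenth = 2; quarter = 8; dotted sixteenth note = 3; dotted whole = 48; whole rest = 32.
Sum: 3 + 4 + 4 + 6 + 2 + 8 + 3 + 48 + 32 = 110.
110 ÷ 12 = 9 complete bars with 2 left over.

9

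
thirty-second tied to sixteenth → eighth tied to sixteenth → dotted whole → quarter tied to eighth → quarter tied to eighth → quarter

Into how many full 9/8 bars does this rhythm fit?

2

One bar of 9/8 = 36 thirty-second notes.
In thirty-second notes: thirty-second tied to sixteenth (thirty-second + sixteenth) = 3; eighth tied to sixteenth (eighth + sixteenth) = 6; dotted whole = 48; quarter tied to eighth (quarter + eighth) = 12; quarter tied to eighth (quarter + eighth) = 12; quarter = 8.
Sum: 3 + 6 + 48 + 12 + 12 + 8 = 89.
89 ÷ 36 = 2 complete bars with 17 left over.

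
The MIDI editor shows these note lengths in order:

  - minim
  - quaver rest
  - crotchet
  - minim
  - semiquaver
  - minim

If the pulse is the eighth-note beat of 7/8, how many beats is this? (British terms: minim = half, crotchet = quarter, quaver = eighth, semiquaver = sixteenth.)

One eighth-note beat = 2 sixteenth notes.
In sixteenth notes: minim = 8; quaver rest = 2; crotchet = 4; minim = 8; semiquaver = 1; minim = 8.
Total: 8 + 2 + 4 + 8 + 1 + 8 = 31.
31 ÷ 2 = 15.5 beats.

15.5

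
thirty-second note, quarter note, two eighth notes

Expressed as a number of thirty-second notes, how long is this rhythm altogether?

Convert each value to thirty-second notes: thirty-second note = 1; quarter note = 8; eighth note = 4; eighth note = 4.
Total: 1 + 8 + 4 + 4 = 17 thirty-second notes.

17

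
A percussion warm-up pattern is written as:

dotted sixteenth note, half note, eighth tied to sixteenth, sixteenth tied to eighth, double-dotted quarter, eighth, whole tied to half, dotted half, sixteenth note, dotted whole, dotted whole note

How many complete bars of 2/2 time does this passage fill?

One bar of 2/2 = 32 thirty-second notes.
Convert each value to thirty-second notes: dotted sixteenth note = 3; half note = 16; eighth tied to sixteenth (eighth + sixteenth) = 6; sixteenth tied to eighth (sixteenth + eighth) = 6; double-dotted quarter = 14; eighth = 4; whole tied to half (whole + half) = 48; dotted half = 24; sixteenth note = 2; dotted whole = 48; dotted whole note = 48.
Total: 3 + 16 + 6 + 6 + 14 + 4 + 48 + 24 + 2 + 48 + 48 = 219.
219 ÷ 32 = 6 complete bars with 27 left over.

6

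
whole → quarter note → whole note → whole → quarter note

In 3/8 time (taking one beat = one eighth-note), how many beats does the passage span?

28

One eighth-note beat = 2 sixteenth notes.
Convert each value to sixteenth notes: whole = 16; quarter note = 4; whole note = 16; whole = 16; quarter note = 4.
Total: 16 + 4 + 16 + 16 + 4 = 56.
56 ÷ 2 = 28 beats.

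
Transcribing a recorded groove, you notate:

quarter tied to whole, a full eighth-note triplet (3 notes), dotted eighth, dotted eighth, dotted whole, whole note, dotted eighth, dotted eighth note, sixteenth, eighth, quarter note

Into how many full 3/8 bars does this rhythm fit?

One bar of 3/8 = 6 sixteenth notes.
Each duration in sixteenth notes: quarter tied to whole (quarter + whole) = 20; a full eighth-note triplet (3 notes) (three triplet eighths span one quarter) = 4; dotted eighth = 3; dotted eighth = 3; dotted whole = 24; whole note = 16; dotted eighth = 3; dotted eighth note = 3; sixteenth = 1; eighth = 2; quarter note = 4.
Sum: 20 + 4 + 3 + 3 + 24 + 16 + 3 + 3 + 1 + 2 + 4 = 83.
83 ÷ 6 = 13 complete bars with 5 left over.

13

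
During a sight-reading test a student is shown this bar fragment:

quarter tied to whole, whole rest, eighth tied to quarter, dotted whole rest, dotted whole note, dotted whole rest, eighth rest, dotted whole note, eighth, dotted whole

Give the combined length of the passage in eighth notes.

83

Convert each value to eighth notes: quarter tied to whole (quarter + whole) = 10; whole rest = 8; eighth tied to quarter (eighth + quarter) = 3; dotted whole rest = 12; dotted whole note = 12; dotted whole rest = 12; eighth rest = 1; dotted whole note = 12; eighth = 1; dotted whole = 12.
Altogether 10 + 8 + 3 + 12 + 12 + 12 + 1 + 12 + 1 + 12 = 83 eighth notes.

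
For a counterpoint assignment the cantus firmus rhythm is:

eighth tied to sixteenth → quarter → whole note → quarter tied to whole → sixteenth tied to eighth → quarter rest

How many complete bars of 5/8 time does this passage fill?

5

One bar of 5/8 = 10 sixteenth notes.
Express everything in sixteenth notes: eighth tied to sixteenth (eighth + sixteenth) = 3; quarter = 4; whole note = 16; quarter tied to whole (quarter + whole) = 20; sixteenth tied to eighth (sixteenth + eighth) = 3; quarter rest = 4.
Sum: 3 + 4 + 16 + 20 + 3 + 4 = 50.
50 ÷ 10 = 5 complete bars with 0 left over.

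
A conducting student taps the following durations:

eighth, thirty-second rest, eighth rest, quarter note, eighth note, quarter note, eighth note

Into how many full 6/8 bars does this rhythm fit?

One bar of 6/8 = 24 thirty-second notes.
Each duration in thirty-second notes: eighth = 4; thirty-second rest = 1; eighth rest = 4; quarter note = 8; eighth note = 4; quarter note = 8; eighth note = 4.
Adding: 4 + 1 + 4 + 8 + 4 + 8 + 4 = 33.
33 ÷ 24 = 1 complete bar with 9 left over.

1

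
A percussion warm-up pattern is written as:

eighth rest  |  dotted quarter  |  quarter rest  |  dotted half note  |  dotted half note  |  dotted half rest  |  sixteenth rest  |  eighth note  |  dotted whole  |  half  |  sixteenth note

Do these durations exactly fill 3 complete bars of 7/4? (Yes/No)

Yes

One bar of 7/4 = 28 sixteenth notes, so 3 bars = 84.
Express everything in sixteenth notes: eighth rest = 2; dotted quarter = 6; quarter rest = 4; dotted half note = 12; dotted half note = 12; dotted half rest = 12; sixteenth rest = 1; eighth note = 2; dotted whole = 24; half = 8; sixteenth note = 1.
Sum: 2 + 6 + 4 + 12 + 12 + 12 + 1 + 2 + 24 + 8 + 1 = 84.
84 equals 84, so the answer is Yes.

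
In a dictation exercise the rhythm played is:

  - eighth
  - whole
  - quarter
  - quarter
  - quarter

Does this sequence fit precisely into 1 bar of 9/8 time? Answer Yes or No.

No

One bar of 9/8 = 9 eighth notes.
Convert each value to eighth notes: eighth = 1; whole = 8; quarter = 2; quarter = 2; quarter = 2.
Altogether 1 + 8 + 2 + 2 + 2 = 15.
15 exceeds 9, so the answer is No.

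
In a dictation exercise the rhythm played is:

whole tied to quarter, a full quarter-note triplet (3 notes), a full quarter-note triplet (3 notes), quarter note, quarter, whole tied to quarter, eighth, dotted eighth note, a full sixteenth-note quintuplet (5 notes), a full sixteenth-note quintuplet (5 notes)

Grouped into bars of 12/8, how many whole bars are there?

One bar of 12/8 = 24 sixteenth notes.
Express everything in sixteenth notes: whole tied to quarter (whole + quarter) = 20; a full quarter-note triplet (3 notes) (three triplet quarters span one half) = 8; a full quarter-note triplet (3 notes) (three triplet quarters span one half) = 8; quarter note = 4; quarter = 4; whole tied to quarter (whole + quarter) = 20; eighth = 2; dotted eighth note = 3; a full sixteenth-note quintuplet (5 notes) (five quintuplet sixteenths span one quarter) = 4; a full sixteenth-note quintuplet (5 notes) (five quintuplet sixteenths span one quarter) = 4.
Total: 20 + 8 + 8 + 4 + 4 + 20 + 2 + 3 + 4 + 4 = 77.
77 ÷ 24 = 3 complete bars with 5 left over.

3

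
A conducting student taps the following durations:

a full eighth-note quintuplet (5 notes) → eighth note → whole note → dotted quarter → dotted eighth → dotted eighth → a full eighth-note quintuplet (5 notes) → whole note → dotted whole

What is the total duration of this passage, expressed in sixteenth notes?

Convert each value to sixteenth notes: a full eighth-note quintuplet (5 notes) (five quintuplet eighths span one half) = 8; eighth note = 2; whole note = 16; dotted quarter = 6; dotted eighth = 3; dotted eighth = 3; a full eighth-note quintuplet (5 notes) (five quintuplet eighths span one half) = 8; whole note = 16; dotted whole = 24.
Adding: 8 + 2 + 16 + 6 + 3 + 3 + 8 + 16 + 24 = 86 sixteenth notes.

86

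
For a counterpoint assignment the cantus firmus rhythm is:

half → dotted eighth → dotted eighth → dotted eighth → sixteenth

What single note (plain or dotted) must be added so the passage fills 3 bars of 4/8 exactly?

3 bars of 4/8 = 24 sixteenth notes.
Working in sixteenth notes: half = 8; dotted eighth = 3; dotted eighth = 3; dotted eighth = 3; sixteenth = 1.
Altogether 8 + 3 + 3 + 3 + 1 = 18.
Remaining: 24 − 18 = 6 sixteenth notes, which is a dotted quarter note.

dotted quarter note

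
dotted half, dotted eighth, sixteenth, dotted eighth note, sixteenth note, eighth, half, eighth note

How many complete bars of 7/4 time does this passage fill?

1

One bar of 7/4 = 28 sixteenth notes.
Express everything in sixteenth notes: dotted half = 12; dotted eighth = 3; sixteenth = 1; dotted eighth note = 3; sixteenth note = 1; eighth = 2; half = 8; eighth note = 2.
Altogether 12 + 3 + 1 + 3 + 1 + 2 + 8 + 2 = 32.
32 ÷ 28 = 1 complete bar with 4 left over.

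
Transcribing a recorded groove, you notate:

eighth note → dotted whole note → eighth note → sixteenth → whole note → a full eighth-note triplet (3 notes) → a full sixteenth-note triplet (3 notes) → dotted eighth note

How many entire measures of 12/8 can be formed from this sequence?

One bar of 12/8 = 24 sixteenth notes.
In sixteenth notes: eighth note = 2; dotted whole note = 24; eighth note = 2; sixteenth = 1; whole note = 16; a full eighth-note triplet (3 notes) (three triplet eighths span one quarter) = 4; a full sixteenth-note triplet (3 notes) (three triplet sixteenths span one eighth) = 2; dotted eighth note = 3.
Altogether 2 + 24 + 2 + 1 + 16 + 4 + 2 + 3 = 54.
54 ÷ 24 = 2 complete bars with 6 left over.

2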